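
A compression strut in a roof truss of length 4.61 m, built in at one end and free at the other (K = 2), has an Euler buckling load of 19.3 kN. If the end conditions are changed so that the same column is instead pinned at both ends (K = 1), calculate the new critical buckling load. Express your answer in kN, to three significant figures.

P_cr ≈ 77.2 kN

P_cr ∝ 1/K², so P_cr,new = P_cr,old × (K_old/K_new)² = 19.3 × (2/1)²
= 19.3 × 4.000 = 77.2 kN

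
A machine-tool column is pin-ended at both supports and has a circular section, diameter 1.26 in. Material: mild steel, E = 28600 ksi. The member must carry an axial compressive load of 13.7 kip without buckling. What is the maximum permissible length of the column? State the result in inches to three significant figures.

I = πd⁴/64 = π×1.26⁴/64 = 0.1237 in⁴
At the buckling limit P_cr = P = 1.370×10^4 lb
From P_cr = π²EI/(K·L)²:  L = (1/K)·√(π²EI/P_cr) = (1/1)·√(π²×2.86×10^7×0.1237/1.370×10^4)
L = 50.5 in

L_max ≈ 50.5 in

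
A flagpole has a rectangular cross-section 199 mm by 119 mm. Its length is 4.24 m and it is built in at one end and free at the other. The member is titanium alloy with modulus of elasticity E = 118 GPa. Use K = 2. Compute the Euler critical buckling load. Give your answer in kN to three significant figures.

Buckling occurs about the weak axis: I_min = h·b³/12 with b = 119 mm (the shorter side).
I_min = 199×119³/12 = 2.795×10^7 mm⁴
I = 2.795×10^7 mm⁴ = 2.795×10^-5 m⁴
Effective length L_e = K·L = 2 × 4.24 = 8.480 m
P_cr = π²EI / L_e² = π² × 118×10⁹ × 2.795×10^-5 / 8.480² = 4.526×10^5 N

P_cr ≈ 453 kN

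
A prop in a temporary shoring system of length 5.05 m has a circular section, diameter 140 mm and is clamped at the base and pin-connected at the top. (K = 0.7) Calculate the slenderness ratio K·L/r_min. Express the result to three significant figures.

I = πd⁴/64 = π×140⁴/64 = 1.886×10^7 mm⁴
A = 1.539×10^4 mm²;  r_min = √(I/A) = √(1.886×10^7/1.539×10^4) = 35.00 mm
L_e = K·L = 0.7 × 5.05 m = 3.535 m = 3535.0 mm
λ = L_e / r_min = 3535.0 / 35.00 = 101

λ ≈ 101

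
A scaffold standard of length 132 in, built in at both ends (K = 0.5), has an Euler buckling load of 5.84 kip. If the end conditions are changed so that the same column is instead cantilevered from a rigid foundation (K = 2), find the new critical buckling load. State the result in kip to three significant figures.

P_cr ≈ 0.365 kip

P_cr ∝ 1/K², so P_cr,new = P_cr,old × (K_old/K_new)² = 5.84 × (0.5/2)²
= 5.84 × 0.06250 = 0.365 kip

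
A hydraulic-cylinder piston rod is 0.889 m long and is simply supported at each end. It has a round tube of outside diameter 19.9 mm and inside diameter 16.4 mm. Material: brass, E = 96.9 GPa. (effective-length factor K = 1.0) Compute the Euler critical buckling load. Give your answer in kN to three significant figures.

d_o = 19.9 mm, d_i = 16.4 mm
I = π(d_o⁴ − d_i⁴)/64 = π(19.9⁴ − 16.40⁴)/64 = 4.147×10^3 mm⁴
I = 4.147×10^3 mm⁴ = 4.147×10^-9 m⁴
Effective length L_e = K·L = 1 × 0.889 = 0.8890 m
P_cr = π²EI / L_e² = π² × 96.9×10⁹ × 4.147×10^-9 / 0.8890² = 5.018×10^3 N

P_cr ≈ 5.02 kN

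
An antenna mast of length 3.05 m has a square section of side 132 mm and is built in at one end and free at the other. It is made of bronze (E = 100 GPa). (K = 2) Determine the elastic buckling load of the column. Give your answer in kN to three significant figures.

I = a⁴/12 = 132⁴/12 = 2.530×10^7 mm⁴
I = 2.530×10^7 mm⁴ = 2.530×10^-5 m⁴
Effective length L_e = K·L = 2 × 3.05 = 6.100 m
P_cr = π²EI / L_e² = π² × 100×10⁹ × 2.530×10^-5 / 6.100² = 6.710×10^5 N

P_cr ≈ 671 kN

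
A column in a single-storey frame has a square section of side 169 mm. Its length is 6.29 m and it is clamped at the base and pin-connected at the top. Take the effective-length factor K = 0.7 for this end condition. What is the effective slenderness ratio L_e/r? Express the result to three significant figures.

For a square r = a/√12 = 169/√12 = 48.79 mm
L_e = K·L = 0.7 × 6.29 m = 4.403 m = 4403.0 mm
λ = L_e / r_min = 4403.0 / 48.79 = 90.3

λ ≈ 90.3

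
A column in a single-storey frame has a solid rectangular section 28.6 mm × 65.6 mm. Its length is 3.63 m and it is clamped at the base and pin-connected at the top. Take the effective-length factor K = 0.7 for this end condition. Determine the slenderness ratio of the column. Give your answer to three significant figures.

Buckling occurs about the weak axis: I_min = h·b³/12 with b = 28.6 mm (the shorter side).
I_min = 65.6×28.6³/12 = 1.279×10^5 mm⁴
A = 1.876×10^3 mm²;  r_min = √(I/A) = √(1.279×10^5/1.876×10^3) = 8.256 mm
L_e = K·L = 0.7 × 3.63 m = 2.541 m = 2541.0 mm
λ = L_e / r_min = 2541.0 / 8.256 = 308

λ ≈ 308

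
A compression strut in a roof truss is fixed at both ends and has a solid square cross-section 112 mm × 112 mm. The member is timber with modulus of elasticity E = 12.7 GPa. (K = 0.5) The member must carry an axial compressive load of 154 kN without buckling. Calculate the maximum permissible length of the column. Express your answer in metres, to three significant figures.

L_max ≈ 6.53 m

I = a⁴/12 = 112⁴/12 = 1.311×10^7 mm⁴
I = 1.311×10^-5 m⁴
At the buckling limit P_cr = P = 1.540×10^5 N
From P_cr = π²EI/(K·L)²:  L = (1/K)·√(π²EI/P_cr) = (1/0.5)·√(π²×1.27×10^10×1.311×10^-5/1.540×10^5)
L = 6.53 m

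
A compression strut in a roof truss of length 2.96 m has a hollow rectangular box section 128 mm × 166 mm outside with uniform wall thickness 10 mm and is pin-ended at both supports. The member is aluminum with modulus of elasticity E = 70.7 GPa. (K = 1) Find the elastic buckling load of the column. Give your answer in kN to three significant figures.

P_cr ≈ 1090 kN

Inner dimensions: h_i = 166 − 2×10 = 146.0 mm, b_i = 128 − 2×10 = 108.0 mm
Weak-axis I_min = (h_o·b_o³ − h_i·b_i³)/12 with b_o = 128, b_i = 108.0 mm (shorter outer/inner sides).
I_min = (166×128³ − 146.0×108.0³)/12 = 1.368×10^7 mm⁴
I = 1.368×10^7 mm⁴ = 1.368×10^-5 m⁴
Effective length L_e = K·L = 1 × 2.96 = 2.960 m
P_cr = π²EI / L_e² = π² × 70.7×10⁹ × 1.368×10^-5 / 2.960² = 1.090×10^6 N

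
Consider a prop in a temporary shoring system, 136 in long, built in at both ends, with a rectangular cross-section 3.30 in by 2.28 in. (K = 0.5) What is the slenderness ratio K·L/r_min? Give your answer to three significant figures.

Buckling occurs about the weak axis: I_min = h·b³/12 with b = 2.28 in (the shorter side).
I_min = 3.30×2.28³/12 = 3.259 in⁴
A = 7.524 in²;  r_min = √(I/A) = √(3.259/7.524) = 0.6582 in
L_e = K·L = 0.5 × 136 = 68.00 in
λ = L_e / r_min = 68.000 / 0.6582 = 103

λ ≈ 103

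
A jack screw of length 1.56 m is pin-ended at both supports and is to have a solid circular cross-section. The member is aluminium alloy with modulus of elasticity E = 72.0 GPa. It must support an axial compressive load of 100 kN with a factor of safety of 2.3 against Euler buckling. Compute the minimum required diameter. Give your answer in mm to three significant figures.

d ≈ 63.3 mm

Required P_cr = n·P = 2.3 × 100 = 230.0 kN
L_e = K·L = 1 × 1.56 = 1.560 m
Required I = P_cr·L_e²/(π²E) = 2.300×10^5 × 1.560² / (π² × 7.20×10^10) = 7.877×10^-7 m⁴
I_req = 7.877×10^5 mm⁴
Solid circle: I = πd⁴/64  ⇒  d = (64I/π)^(1/4) = (64×7.877×10^5/π)^(1/4) = 63.3 mm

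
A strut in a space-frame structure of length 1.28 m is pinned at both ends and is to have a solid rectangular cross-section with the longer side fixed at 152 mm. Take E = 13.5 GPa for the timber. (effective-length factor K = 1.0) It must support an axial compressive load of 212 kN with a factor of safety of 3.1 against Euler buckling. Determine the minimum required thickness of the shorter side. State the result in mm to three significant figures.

b ≈ 86.1 mm

Required P_cr = n·P = 3.1 × 212 = 657.2 kN
L_e = K·L = 1 × 1.28 = 1.280 m
Required I = P_cr·L_e²/(π²E) = 6.572×10^5 × 1.280² / (π² × 1.35×10^10) = 8.081×10^-6 m⁴
I_req = 8.081×10^6 mm⁴
Rectangle, weak axis: I_min = h·b³/12 with h = 152 mm fixed  ⇒  b = (12I/h)^(1/3) = 86.1 mm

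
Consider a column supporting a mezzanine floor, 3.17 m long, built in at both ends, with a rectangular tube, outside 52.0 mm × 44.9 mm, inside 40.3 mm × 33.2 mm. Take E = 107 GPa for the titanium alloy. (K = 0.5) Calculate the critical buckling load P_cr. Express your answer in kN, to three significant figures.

P_cr ≈ 113 kN

Weak-axis I_min = (h_o·b_o³ − h_i·b_i³)/12 with b_o = 44.9, b_i = 33.20 mm (shorter outer/inner sides).
I_min = (52.0×44.9³ − 40.30×33.20³)/12 = 2.694×10^5 mm⁴
I = 2.694×10^5 mm⁴ = 2.694×10^-7 m⁴
Effective length L_e = K·L = 0.5 × 3.17 = 1.585 m
P_cr = π²EI / L_e² = π² × 107×10⁹ × 2.694×10^-7 / 1.585² = 1.132×10^5 N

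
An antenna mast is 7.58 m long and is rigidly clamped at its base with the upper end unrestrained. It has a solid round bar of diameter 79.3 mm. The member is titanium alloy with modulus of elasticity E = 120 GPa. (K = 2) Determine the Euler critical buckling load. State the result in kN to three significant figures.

P_cr ≈ 10.0 kN

I = πd⁴/64 = π×79.3⁴/64 = 1.941×10^6 mm⁴
I = 1.941×10^6 mm⁴ = 1.941×10^-6 m⁴
Effective length L_e = K·L = 2 × 7.58 = 15.16 m
P_cr = π²EI / L_e² = π² × 120×10⁹ × 1.941×10^-6 / 15.16² = 1.000×10^4 N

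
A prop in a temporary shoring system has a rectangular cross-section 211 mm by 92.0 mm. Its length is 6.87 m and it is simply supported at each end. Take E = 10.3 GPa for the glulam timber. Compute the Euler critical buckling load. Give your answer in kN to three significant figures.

P_cr ≈ 29.5 kN

Buckling occurs about the weak axis: I_min = h·b³/12 with b = 92.0 mm (the shorter side).
I_min = 211×92.0³/12 = 1.369×10^7 mm⁴
I = 1.369×10^7 mm⁴ = 1.369×10^-5 m⁴
Effective length L_e = K·L = 1 × 6.87 = 6.870 m
P_cr = π²EI / L_e² = π² × 10.3×10⁹ × 1.369×10^-5 / 6.870² = 2.949×10^4 N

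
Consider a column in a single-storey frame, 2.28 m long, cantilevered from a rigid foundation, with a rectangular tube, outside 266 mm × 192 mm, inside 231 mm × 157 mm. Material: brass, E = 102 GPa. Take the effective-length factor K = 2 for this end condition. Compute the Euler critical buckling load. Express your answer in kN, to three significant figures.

P_cr ≈ 3990 kN

Weak-axis I_min = (h_o·b_o³ − h_i·b_i³)/12 with b_o = 192, b_i = 157.0 mm (shorter outer/inner sides).
I_min = (266×192³ − 231.0×157.0³)/12 = 8.240×10^7 mm⁴
I = 8.240×10^7 mm⁴ = 8.240×10^-5 m⁴
Effective length L_e = K·L = 2 × 2.28 = 4.560 m
P_cr = π²EI / L_e² = π² × 102×10⁹ × 8.240×10^-5 / 4.560² = 3.989×10^6 N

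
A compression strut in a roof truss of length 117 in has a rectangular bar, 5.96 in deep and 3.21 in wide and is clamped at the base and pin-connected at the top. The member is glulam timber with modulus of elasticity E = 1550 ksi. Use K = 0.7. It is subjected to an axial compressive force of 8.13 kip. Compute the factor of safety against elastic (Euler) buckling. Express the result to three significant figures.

n ≈ 4.61

Buckling occurs about the weak axis: I_min = h·b³/12 with b = 3.21 in (the shorter side).
I_min = 5.96×3.21³/12 = 16.43 in⁴
Effective length L_e = K·L = 0.7 × 117 = 81.90 in
P_cr = π²EI / L_e² = π² × 1550×10³ × 16.43 / 81.90² = 3.747×10^4 lb
Factor of safety n = P_cr / P = 37.467 / 8.13 = 4.61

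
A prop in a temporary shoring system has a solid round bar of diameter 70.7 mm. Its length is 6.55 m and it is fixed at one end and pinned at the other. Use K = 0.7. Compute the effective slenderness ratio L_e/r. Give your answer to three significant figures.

For a solid circle r = d/4 = 70.7/4 = 17.68 mm
L_e = K·L = 0.7 × 6.55 m = 4.585 m = 4585.0 mm
λ = L_e / r_min = 4585.0 / 17.68 = 259

λ ≈ 259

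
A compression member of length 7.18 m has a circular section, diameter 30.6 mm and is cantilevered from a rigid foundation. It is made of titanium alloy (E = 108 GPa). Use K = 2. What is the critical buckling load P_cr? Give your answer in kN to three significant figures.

I = πd⁴/64 = π×30.6⁴/64 = 4.304×10^4 mm⁴
I = 4.304×10^4 mm⁴ = 4.304×10^-8 m⁴
Effective length L_e = K·L = 2 × 7.18 = 14.36 m
P_cr = π²EI / L_e² = π² × 108×10⁹ × 4.304×10^-8 / 14.36² = 222.5 N

P_cr ≈ 0.222 kN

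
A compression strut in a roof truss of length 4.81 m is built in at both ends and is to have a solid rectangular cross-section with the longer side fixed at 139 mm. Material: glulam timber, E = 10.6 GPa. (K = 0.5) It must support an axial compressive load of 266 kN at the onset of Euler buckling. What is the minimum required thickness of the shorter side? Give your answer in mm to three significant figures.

L_e = K·L = 0.5 × 4.81 = 2.405 m
Required I = P_cr·L_e²/(π²E) = 2.660×10^5 × 2.405² / (π² × 1.06×10^10) = 1.471×10^-5 m⁴
I_req = 1.471×10^7 mm⁴
Rectangle, weak axis: I_min = h·b³/12 with h = 139 mm fixed  ⇒  b = (12I/h)^(1/3) = 108 mm

b ≈ 108 mm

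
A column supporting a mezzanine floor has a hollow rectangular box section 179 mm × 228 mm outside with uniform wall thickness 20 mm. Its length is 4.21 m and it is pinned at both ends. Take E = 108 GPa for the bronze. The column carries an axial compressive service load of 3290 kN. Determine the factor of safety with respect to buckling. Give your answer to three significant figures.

Inner dimensions: h_i = 228 − 2×20 = 188.0 mm, b_i = 179 − 2×20 = 139.0 mm
Weak-axis I_min = (h_o·b_o³ − h_i·b_i³)/12 with b_o = 179, b_i = 139.0 mm (shorter outer/inner sides).
I_min = (228×179³ − 188.0×139.0³)/12 = 6.690×10^7 mm⁴
I = 6.690×10^7 mm⁴ = 6.690×10^-5 m⁴
Effective length L_e = K·L = 1 × 4.21 = 4.210 m
P_cr = π²EI / L_e² = π² × 108×10⁹ × 6.690×10^-5 / 4.210² = 4.023×10^6 N
Factor of safety n = P_cr / P = 4023.1 / 3290 = 1.22

n ≈ 1.22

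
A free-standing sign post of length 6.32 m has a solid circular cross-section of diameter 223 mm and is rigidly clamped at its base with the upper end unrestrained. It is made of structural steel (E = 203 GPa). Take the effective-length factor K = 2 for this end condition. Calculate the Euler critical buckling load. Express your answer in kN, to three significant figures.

P_cr ≈ 1520 kN

I = πd⁴/64 = π×223⁴/64 = 1.214×10^8 mm⁴
I = 1.214×10^8 mm⁴ = 1.214×10^-4 m⁴
Effective length L_e = K·L = 2 × 6.32 = 12.64 m
P_cr = π²EI / L_e² = π² × 203×10⁹ × 1.214×10^-4 / 12.64² = 1.522×10^6 N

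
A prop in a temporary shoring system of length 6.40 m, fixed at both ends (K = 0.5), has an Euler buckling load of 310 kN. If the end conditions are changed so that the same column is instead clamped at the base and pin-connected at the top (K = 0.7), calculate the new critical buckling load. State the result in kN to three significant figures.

P_cr ∝ 1/K², so P_cr,new = P_cr,old × (K_old/K_new)² = 310 × (0.5/0.7)²
= 310 × 0.5102 = 158 kN

P_cr ≈ 158 kN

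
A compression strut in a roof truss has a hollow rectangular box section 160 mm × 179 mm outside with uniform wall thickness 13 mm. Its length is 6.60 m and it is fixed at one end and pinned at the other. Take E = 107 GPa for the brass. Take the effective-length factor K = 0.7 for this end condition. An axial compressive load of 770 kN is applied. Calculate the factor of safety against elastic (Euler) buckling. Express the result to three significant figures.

Inner dimensions: h_i = 179 − 2×13 = 153.0 mm, b_i = 160 − 2×13 = 134.0 mm
Weak-axis I_min = (h_o·b_o³ − h_i·b_i³)/12 with b_o = 160, b_i = 134.0 mm (shorter outer/inner sides).
I_min = (179×160³ − 153.0×134.0³)/12 = 3.042×10^7 mm⁴
I = 3.042×10^7 mm⁴ = 3.042×10^-5 m⁴
Effective length L_e = K·L = 0.7 × 6.60 = 4.620 m
P_cr = π²EI / L_e² = π² × 107×10⁹ × 3.042×10^-5 / 4.620² = 1.505×10^6 N
Factor of safety n = P_cr / P = 1505.1 / 770 = 1.95

n ≈ 1.95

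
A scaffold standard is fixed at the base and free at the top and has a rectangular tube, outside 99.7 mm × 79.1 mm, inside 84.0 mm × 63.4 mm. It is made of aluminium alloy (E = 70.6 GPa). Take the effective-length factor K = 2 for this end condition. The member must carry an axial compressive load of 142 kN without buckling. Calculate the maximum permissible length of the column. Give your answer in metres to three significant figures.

L_max ≈ 1.69 m

Weak-axis I_min = (h_o·b_o³ − h_i·b_i³)/12 with b_o = 79.1, b_i = 63.40 mm (shorter outer/inner sides).
I_min = (99.7×79.1³ − 84.00×63.40³)/12 = 2.328×10^6 mm⁴
I = 2.328×10^-6 m⁴
At the buckling limit P_cr = P = 1.420×10^5 N
From P_cr = π²EI/(K·L)²:  L = (1/K)·√(π²EI/P_cr) = (1/2)·√(π²×7.06×10^10×2.328×10^-6/1.420×10^5)
L = 1.69 m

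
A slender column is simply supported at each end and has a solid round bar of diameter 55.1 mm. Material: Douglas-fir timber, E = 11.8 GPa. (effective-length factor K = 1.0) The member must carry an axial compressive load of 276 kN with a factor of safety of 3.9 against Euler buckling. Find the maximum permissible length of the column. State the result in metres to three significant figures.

L_max ≈ 0.221 m

I = πd⁴/64 = π×55.1⁴/64 = 4.525×10^5 mm⁴
I = 4.525×10^-7 m⁴
Required critical load P_cr = n·P = 3.9 × 276 = 1076 kN = 1.076×10^6 N
From P_cr = π²EI/(K·L)²:  L = (1/K)·√(π²EI/P_cr) = (1/1)·√(π²×1.18×10^10×4.525×10^-7/1.076×10^6)
L = 0.221 m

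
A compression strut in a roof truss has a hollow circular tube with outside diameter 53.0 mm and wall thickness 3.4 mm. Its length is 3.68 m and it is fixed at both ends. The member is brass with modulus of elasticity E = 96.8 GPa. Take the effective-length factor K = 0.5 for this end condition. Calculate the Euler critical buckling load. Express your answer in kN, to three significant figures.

P_cr ≈ 46.2 kN

Inner diameter d_i = 53.0 − 2×3.4 = 46.20 mm
I = π(d_o⁴ − d_i⁴)/64 = π(53.0⁴ − 46.20⁴)/64 = 1.637×10^5 mm⁴
I = 1.637×10^5 mm⁴ = 1.637×10^-7 m⁴
Effective length L_e = K·L = 0.5 × 3.68 = 1.840 m
P_cr = π²EI / L_e² = π² × 96.8×10⁹ × 1.637×10^-7 / 1.840² = 4.619×10^4 N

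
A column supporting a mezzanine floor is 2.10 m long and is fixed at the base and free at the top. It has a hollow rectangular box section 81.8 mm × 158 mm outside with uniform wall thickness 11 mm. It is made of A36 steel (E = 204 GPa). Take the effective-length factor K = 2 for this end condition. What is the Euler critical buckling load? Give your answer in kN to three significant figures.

Inner dimensions: h_i = 158 − 2×11 = 136.0 mm, b_i = 81.8 − 2×11 = 59.80 mm
Weak-axis I_min = (h_o·b_o³ − h_i·b_i³)/12 with b_o = 81.8, b_i = 59.80 mm (shorter outer/inner sides).
I_min = (158×81.8³ − 136.0×59.80³)/12 = 4.783×10^6 mm⁴
I = 4.783×10^6 mm⁴ = 4.783×10^-6 m⁴
Effective length L_e = K·L = 2 × 2.10 = 4.200 m
P_cr = π²EI / L_e² = π² × 204×10⁹ × 4.783×10^-6 / 4.200² = 5.459×10^5 N

P_cr ≈ 546 kN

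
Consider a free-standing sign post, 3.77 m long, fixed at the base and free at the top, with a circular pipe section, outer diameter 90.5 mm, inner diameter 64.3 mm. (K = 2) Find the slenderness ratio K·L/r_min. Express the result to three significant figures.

d_o = 90.5 mm, d_i = 64.3 mm
I = π(d_o⁴ − d_i⁴)/64 = π(90.5⁴ − 64.30⁴)/64 = 2.454×10^6 mm⁴
A = 3.185×10^3 mm²;  r_min = √(I/A) = √(2.454×10^6/3.185×10^3) = 27.75 mm
L_e = K·L = 2 × 3.77 m = 7.540 m = 7540.0 mm
λ = L_e / r_min = 7540.0 / 27.75 = 272

λ ≈ 272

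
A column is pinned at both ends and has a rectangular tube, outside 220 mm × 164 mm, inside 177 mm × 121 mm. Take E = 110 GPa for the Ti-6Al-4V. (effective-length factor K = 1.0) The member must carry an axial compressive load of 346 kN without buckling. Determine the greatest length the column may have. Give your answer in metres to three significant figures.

Weak-axis I_min = (h_o·b_o³ − h_i·b_i³)/12 with b_o = 164, b_i = 121.0 mm (shorter outer/inner sides).
I_min = (220×164³ − 177.0×121.0³)/12 = 5.474×10^7 mm⁴
I = 5.474×10^-5 m⁴
At the buckling limit P_cr = P = 3.460×10^5 N
From P_cr = π²EI/(K·L)²:  L = (1/K)·√(π²EI/P_cr) = (1/1)·√(π²×1.10×10^11×5.474×10^-5/3.460×10^5)
L = 13.1 m

L_max ≈ 13.1 m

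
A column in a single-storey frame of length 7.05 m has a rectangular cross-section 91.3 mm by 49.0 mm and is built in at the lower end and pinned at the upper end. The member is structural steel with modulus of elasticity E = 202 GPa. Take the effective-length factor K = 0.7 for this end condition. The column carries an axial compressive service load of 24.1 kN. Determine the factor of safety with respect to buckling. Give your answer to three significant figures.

n ≈ 3.04

Buckling occurs about the weak axis: I_min = h·b³/12 with b = 49.0 mm (the shorter side).
I_min = 91.3×49.0³/12 = 8.951×10^5 mm⁴
I = 8.951×10^5 mm⁴ = 8.951×10^-7 m⁴
Effective length L_e = K·L = 0.7 × 7.05 = 4.935 m
P_cr = π²EI / L_e² = π² × 202×10⁹ × 8.951×10^-7 / 4.935² = 7.327×10^4 N
Factor of safety n = P_cr / P = 73.275 / 24.1 = 3.04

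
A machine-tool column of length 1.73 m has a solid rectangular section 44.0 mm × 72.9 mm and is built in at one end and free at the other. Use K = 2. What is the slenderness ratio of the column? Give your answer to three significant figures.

For a rectangle r_min = b/√12 = 44.0/√12 = 12.70 mm
L_e = K·L = 2 × 1.73 m = 3.460 m = 3460.0 mm
λ = L_e / r_min = 3460.0 / 12.70 = 272

λ ≈ 272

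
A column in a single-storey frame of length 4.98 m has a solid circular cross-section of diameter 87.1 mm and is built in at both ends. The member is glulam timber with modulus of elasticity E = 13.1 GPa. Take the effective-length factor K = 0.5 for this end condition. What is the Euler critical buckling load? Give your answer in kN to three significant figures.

I = πd⁴/64 = π×87.1⁴/64 = 2.825×10^6 mm⁴
I = 2.825×10^6 mm⁴ = 2.825×10^-6 m⁴
Effective length L_e = K·L = 0.5 × 4.98 = 2.490 m
P_cr = π²EI / L_e² = π² × 13.1×10⁹ × 2.825×10^-6 / 2.490² = 5.891×10^4 N

P_cr ≈ 58.9 kN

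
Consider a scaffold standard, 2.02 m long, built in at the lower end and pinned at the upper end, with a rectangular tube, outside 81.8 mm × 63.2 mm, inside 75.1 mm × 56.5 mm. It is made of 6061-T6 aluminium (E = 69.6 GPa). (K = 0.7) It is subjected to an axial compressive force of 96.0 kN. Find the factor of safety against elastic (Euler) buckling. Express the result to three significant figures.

Weak-axis I_min = (h_o·b_o³ − h_i·b_i³)/12 with b_o = 63.2, b_i = 56.50 mm (shorter outer/inner sides).
I_min = (81.8×63.2³ − 75.10×56.50³)/12 = 5.920×10^5 mm⁴
I = 5.920×10^5 mm⁴ = 5.920×10^-7 m⁴
Effective length L_e = K·L = 0.7 × 2.02 = 1.414 m
P_cr = π²EI / L_e² = π² × 69.6×10⁹ × 5.920×10^-7 / 1.414² = 2.034×10^5 N
Factor of safety n = P_cr / P = 203.39 / 96.0 = 2.12

n ≈ 2.12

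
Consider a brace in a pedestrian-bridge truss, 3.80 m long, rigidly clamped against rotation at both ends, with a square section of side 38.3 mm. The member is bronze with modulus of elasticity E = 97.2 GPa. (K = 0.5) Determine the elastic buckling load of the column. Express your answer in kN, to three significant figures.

P_cr ≈ 47.7 kN

I = a⁴/12 = 38.3⁴/12 = 1.793×10^5 mm⁴
I = 1.793×10^5 mm⁴ = 1.793×10^-7 m⁴
Effective length L_e = K·L = 0.5 × 3.80 = 1.900 m
P_cr = π²EI / L_e² = π² × 97.2×10⁹ × 1.793×10^-7 / 1.900² = 4.765×10^4 N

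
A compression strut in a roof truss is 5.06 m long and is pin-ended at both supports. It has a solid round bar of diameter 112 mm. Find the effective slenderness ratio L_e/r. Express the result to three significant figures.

λ ≈ 181

For a solid circle r = d/4 = 112/4 = 28.00 mm
L_e = K·L = 1 × 5.06 m = 5.060 m = 5060.0 mm
λ = L_e / r_min = 5060.0 / 28.00 = 181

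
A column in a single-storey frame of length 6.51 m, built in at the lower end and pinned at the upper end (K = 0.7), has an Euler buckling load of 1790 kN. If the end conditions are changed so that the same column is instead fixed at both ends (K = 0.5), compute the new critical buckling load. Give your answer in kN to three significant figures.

P_cr ∝ 1/K², so P_cr,new = P_cr,old × (K_old/K_new)² = 1790 × (0.7/0.5)²
= 1790 × 1.960 = 3510 kN

P_cr ≈ 3510 kN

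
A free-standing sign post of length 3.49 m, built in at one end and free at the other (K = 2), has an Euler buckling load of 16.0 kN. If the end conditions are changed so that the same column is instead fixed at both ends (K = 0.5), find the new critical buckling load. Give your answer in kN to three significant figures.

P_cr ≈ 256 kN

P_cr ∝ 1/K², so P_cr,new = P_cr,old × (K_old/K_new)² = 16.0 × (2/0.5)²
= 16.0 × 16.00 = 256 kN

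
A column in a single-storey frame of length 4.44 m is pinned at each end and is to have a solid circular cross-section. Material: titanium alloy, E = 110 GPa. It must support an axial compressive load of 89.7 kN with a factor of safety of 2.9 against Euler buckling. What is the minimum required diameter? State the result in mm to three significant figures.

Required P_cr = n·P = 2.9 × 89.7 = 260.1 kN
L_e = K·L = 1 × 4.44 = 4.440 m
Required I = P_cr·L_e²/(π²E) = 2.601×10^5 × 4.440² / (π² × 1.10×10^11) = 4.724×10^-6 m⁴
I_req = 4.724×10^6 mm⁴
Solid circle: I = πd⁴/64  ⇒  d = (64I/π)^(1/4) = (64×4.724×10^6/π)^(1/4) = 99.0 mm

d ≈ 99.0 mm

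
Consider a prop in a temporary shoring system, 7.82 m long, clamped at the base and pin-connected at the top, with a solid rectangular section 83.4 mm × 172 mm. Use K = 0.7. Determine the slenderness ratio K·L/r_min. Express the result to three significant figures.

Buckling occurs about the weak axis: I_min = h·b³/12 with b = 83.4 mm (the shorter side).
I_min = 172×83.4³/12 = 8.315×10^6 mm⁴
A = 1.434×10^4 mm²;  r_min = √(I/A) = √(8.315×10^6/1.434×10^4) = 24.08 mm
L_e = K·L = 0.7 × 7.82 m = 5.474 m = 5474.0 mm
λ = L_e / r_min = 5474.0 / 24.08 = 227

λ ≈ 227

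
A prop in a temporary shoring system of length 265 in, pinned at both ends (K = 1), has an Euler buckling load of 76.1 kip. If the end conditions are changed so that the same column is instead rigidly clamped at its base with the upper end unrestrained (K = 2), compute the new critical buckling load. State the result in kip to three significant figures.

P_cr ∝ 1/K², so P_cr,new = P_cr,old × (K_old/K_new)² = 76.1 × (1/2)²
= 76.1 × 0.2500 = 19.0 kip

P_cr ≈ 19.0 kip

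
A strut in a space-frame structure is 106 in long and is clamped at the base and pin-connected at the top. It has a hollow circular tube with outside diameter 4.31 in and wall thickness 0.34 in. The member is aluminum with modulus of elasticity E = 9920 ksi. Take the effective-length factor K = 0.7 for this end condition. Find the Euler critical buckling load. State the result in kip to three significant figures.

P_cr ≈ 150 kip

Inner diameter d_i = 4.31 − 2×0.34 = 3.630 in
I = π(d_o⁴ − d_i⁴)/64 = π(4.31⁴ − 3.630⁴)/64 = 8.416 in⁴
Effective length L_e = K·L = 0.7 × 106 = 74.20 in
P_cr = π²EI / L_e² = π² × 9920×10³ × 8.416 / 74.20² = 1.497×10^5 lb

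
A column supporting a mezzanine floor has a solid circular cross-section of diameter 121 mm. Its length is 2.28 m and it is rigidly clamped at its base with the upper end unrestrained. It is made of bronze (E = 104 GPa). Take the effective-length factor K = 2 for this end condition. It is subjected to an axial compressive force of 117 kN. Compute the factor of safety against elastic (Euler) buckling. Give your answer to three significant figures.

I = πd⁴/64 = π×121⁴/64 = 1.052×10^7 mm⁴
I = 1.052×10^7 mm⁴ = 1.052×10^-5 m⁴
Effective length L_e = K·L = 2 × 2.28 = 4.560 m
P_cr = π²EI / L_e² = π² × 104×10⁹ × 1.052×10^-5 / 4.560² = 5.194×10^5 N
Factor of safety n = P_cr / P = 519.42 / 117 = 4.44

n ≈ 4.44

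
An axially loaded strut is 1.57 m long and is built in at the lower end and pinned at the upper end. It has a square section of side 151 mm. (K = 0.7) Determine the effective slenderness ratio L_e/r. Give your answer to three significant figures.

I = a⁴/12 = 151⁴/12 = 4.332×10^7 mm⁴
A = 2.280×10^4 mm²;  r_min = √(I/A) = √(4.332×10^7/2.280×10^4) = 43.59 mm
L_e = K·L = 0.7 × 1.57 m = 1.099 m = 1099.0 mm
λ = L_e / r_min = 1099.0 / 43.59 = 25.2

λ ≈ 25.2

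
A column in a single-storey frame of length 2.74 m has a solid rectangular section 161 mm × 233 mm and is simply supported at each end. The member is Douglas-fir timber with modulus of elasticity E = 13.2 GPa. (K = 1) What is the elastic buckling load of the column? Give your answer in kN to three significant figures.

P_cr ≈ 1410 kN

Buckling occurs about the weak axis: I_min = h·b³/12 with b = 161 mm (the shorter side).
I_min = 233×161³/12 = 8.103×10^7 mm⁴
I = 8.103×10^7 mm⁴ = 8.103×10^-5 m⁴
Effective length L_e = K·L = 1 × 2.74 = 2.740 m
P_cr = π²EI / L_e² = π² × 13.2×10⁹ × 8.103×10^-5 / 2.740² = 1.406×10^6 N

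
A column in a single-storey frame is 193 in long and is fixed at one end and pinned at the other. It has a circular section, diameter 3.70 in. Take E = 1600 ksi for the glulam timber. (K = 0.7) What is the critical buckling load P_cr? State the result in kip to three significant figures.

P_cr ≈ 7.96 kip

I = πd⁴/64 = π×3.70⁴/64 = 9.200 in⁴
Effective length L_e = K·L = 0.7 × 193 = 135.1 in
P_cr = π²EI / L_e² = π² × 1600×10³ × 9.200 / 135.1² = 7.960×10^3 lb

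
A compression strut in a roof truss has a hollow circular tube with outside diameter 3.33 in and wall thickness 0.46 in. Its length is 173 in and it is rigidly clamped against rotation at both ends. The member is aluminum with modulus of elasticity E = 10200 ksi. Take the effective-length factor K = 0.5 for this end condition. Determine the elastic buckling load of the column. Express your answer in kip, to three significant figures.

P_cr ≈ 58.9 kip

Inner diameter d_i = 3.33 − 2×0.46 = 2.410 in
I = π(d_o⁴ − d_i⁴)/64 = π(3.33⁴ − 2.410⁴)/64 = 4.380 in⁴
Effective length L_e = K·L = 0.5 × 173 = 86.50 in
P_cr = π²EI / L_e² = π² × 10200×10³ × 4.380 / 86.50² = 5.893×10^4 lb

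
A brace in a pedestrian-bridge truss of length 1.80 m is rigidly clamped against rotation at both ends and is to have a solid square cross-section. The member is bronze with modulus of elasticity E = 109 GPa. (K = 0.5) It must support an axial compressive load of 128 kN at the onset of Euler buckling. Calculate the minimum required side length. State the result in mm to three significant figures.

a ≈ 32.8 mm

L_e = K·L = 0.5 × 1.80 = 0.9000 m
Required I = P_cr·L_e²/(π²E) = 1.280×10^5 × 0.9000² / (π² × 1.09×10^11) = 9.638×10^-8 m⁴
I_req = 9.638×10^4 mm⁴
Solid square: I = a⁴/12  ⇒  a = (12I)^(1/4) = (12×9.638×10^4)^(1/4) = 32.8 mm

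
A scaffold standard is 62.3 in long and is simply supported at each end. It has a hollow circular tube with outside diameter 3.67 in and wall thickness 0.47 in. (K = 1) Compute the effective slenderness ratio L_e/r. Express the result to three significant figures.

λ ≈ 54.5

Inner diameter d_i = 3.67 − 2×0.47 = 2.730 in
I = π(d_o⁴ − d_i⁴)/64 = π(3.67⁴ − 2.730⁴)/64 = 6.178 in⁴
A = 4.725 in²;  r_min = √(I/A) = √(6.178/4.725) = 1.144 in
L_e = K·L = 1 × 62.3 = 62.30 in
λ = L_e / r_min = 62.300 / 1.144 = 54.5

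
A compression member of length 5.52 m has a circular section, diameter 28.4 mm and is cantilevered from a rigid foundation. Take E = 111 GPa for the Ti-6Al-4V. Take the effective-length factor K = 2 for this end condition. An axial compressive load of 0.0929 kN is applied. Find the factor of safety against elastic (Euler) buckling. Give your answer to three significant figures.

n ≈ 3.09

I = πd⁴/64 = π×28.4⁴/64 = 3.193×10^4 mm⁴
I = 3.193×10^4 mm⁴ = 3.193×10^-8 m⁴
Effective length L_e = K·L = 2 × 5.52 = 11.04 m
P_cr = π²EI / L_e² = π² × 111×10⁹ × 3.193×10^-8 / 11.04² = 287.0 N
Factor of safety n = P_cr / P = 0.28703 / 0.0929 = 3.09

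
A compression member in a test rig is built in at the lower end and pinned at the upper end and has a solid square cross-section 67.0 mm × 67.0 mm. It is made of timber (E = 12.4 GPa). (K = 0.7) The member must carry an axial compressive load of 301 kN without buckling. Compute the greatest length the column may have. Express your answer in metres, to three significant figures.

I = a⁴/12 = 67.0⁴/12 = 1.679×10^6 mm⁴
I = 1.679×10^-6 m⁴
At the buckling limit P_cr = P = 3.010×10^5 N
From P_cr = π²EI/(K·L)²:  L = (1/K)·√(π²EI/P_cr) = (1/0.7)·√(π²×1.24×10^10×1.679×10^-6/3.010×10^5)
L = 1.18 m

L_max ≈ 1.18 m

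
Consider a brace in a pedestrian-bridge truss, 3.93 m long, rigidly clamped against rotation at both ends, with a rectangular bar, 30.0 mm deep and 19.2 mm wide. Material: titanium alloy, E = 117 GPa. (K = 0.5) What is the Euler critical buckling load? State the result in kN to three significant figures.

P_cr ≈ 5.29 kN

Buckling occurs about the weak axis: I_min = h·b³/12 with b = 19.2 mm (the shorter side).
I_min = 30.0×19.2³/12 = 1.769×10^4 mm⁴
I = 1.769×10^4 mm⁴ = 1.769×10^-8 m⁴
Effective length L_e = K·L = 0.5 × 3.93 = 1.965 m
P_cr = π²EI / L_e² = π² × 117×10⁹ × 1.769×10^-8 / 1.965² = 5.292×10^3 N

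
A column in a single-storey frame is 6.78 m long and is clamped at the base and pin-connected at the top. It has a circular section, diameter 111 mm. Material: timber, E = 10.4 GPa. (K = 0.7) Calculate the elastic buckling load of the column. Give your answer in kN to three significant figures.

P_cr ≈ 34.0 kN

I = πd⁴/64 = π×111⁴/64 = 7.452×10^6 mm⁴
I = 7.452×10^6 mm⁴ = 7.452×10^-6 m⁴
Effective length L_e = K·L = 0.7 × 6.78 = 4.746 m
P_cr = π²EI / L_e² = π² × 10.4×10⁹ × 7.452×10^-6 / 4.746² = 3.396×10^4 N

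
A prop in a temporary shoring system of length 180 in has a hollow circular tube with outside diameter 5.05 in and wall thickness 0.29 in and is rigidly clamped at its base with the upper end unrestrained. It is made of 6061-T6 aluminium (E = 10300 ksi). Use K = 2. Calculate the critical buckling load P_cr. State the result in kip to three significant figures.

P_cr ≈ 9.67 kip

Inner diameter d_i = 5.05 − 2×0.29 = 4.470 in
I = π(d_o⁴ − d_i⁴)/64 = π(5.05⁴ − 4.470⁴)/64 = 12.33 in⁴
Effective length L_e = K·L = 2 × 180 = 360.0 in
P_cr = π²EI / L_e² = π² × 10300×10³ × 12.33 / 360.0² = 9.670×10^3 lb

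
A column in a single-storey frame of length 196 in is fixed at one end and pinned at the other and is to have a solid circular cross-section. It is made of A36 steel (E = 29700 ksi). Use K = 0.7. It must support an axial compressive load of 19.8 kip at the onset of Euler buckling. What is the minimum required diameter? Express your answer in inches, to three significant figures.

d ≈ 2.26 in

L_e = K·L = 0.7 × 196 = 137.2 in
Required I = P_cr·L_e²/(π²E) = 1.980×10^4 × 137.2² / (π² × 2.97×10^7) = 1.272 in⁴
Solid circle: I = πd⁴/64  ⇒  d = (64I/π)^(1/4) = (64×1.272/π)^(1/4) = 2.26 in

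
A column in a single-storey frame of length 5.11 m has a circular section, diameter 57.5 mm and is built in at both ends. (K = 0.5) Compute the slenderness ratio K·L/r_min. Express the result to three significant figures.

For a solid circle r = d/4 = 57.5/4 = 14.38 mm
L_e = K·L = 0.5 × 5.11 m = 2.555 m = 2555.0 mm
λ = L_e / r_min = 2555.0 / 14.38 = 178

λ ≈ 178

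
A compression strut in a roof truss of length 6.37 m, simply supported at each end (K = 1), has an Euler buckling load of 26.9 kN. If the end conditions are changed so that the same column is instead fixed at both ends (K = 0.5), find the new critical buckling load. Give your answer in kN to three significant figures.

P_cr ≈ 108 kN

P_cr ∝ 1/K², so P_cr,new = P_cr,old × (K_old/K_new)² = 26.9 × (1/0.5)²
= 26.9 × 4.000 = 108 kN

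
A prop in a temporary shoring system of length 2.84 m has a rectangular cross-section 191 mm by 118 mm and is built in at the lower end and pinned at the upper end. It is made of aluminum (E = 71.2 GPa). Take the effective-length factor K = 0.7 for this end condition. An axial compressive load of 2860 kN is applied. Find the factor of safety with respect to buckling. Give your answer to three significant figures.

n ≈ 1.63

Buckling occurs about the weak axis: I_min = h·b³/12 with b = 118 mm (the shorter side).
I_min = 191×118³/12 = 2.615×10^7 mm⁴
I = 2.615×10^7 mm⁴ = 2.615×10^-5 m⁴
Effective length L_e = K·L = 0.7 × 2.84 = 1.988 m
P_cr = π²EI / L_e² = π² × 71.2×10⁹ × 2.615×10^-5 / 1.988² = 4.650×10^6 N
Factor of safety n = P_cr / P = 4649.9 / 2860 = 1.63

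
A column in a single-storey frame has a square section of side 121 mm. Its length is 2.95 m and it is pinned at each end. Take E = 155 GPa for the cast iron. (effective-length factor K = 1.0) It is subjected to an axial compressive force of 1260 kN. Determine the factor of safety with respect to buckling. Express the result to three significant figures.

n ≈ 2.49

I = a⁴/12 = 121⁴/12 = 1.786×10^7 mm⁴
I = 1.786×10^7 mm⁴ = 1.786×10^-5 m⁴
Effective length L_e = K·L = 1 × 2.95 = 2.950 m
P_cr = π²EI / L_e² = π² × 155×10⁹ × 1.786×10^-5 / 2.950² = 3.140×10^6 N
Factor of safety n = P_cr / P = 3140.1 / 1260 = 2.49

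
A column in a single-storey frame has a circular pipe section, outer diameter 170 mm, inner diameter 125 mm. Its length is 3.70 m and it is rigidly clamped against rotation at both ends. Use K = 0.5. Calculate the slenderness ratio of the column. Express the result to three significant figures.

λ ≈ 35.1

d_o = 170 mm, d_i = 125 mm
I = π(d_o⁴ − d_i⁴)/64 = π(170⁴ − 125.0⁴)/64 = 2.901×10^7 mm⁴
A = 1.043×10^4 mm²;  r_min = √(I/A) = √(2.901×10^7/1.043×10^4) = 52.75 mm
L_e = K·L = 0.5 × 3.70 m = 1.850 m = 1850.0 mm
λ = L_e / r_min = 1850.0 / 52.75 = 35.1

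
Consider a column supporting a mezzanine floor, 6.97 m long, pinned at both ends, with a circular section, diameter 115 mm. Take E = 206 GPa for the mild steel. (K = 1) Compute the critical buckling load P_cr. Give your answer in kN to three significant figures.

P_cr ≈ 359 kN

I = πd⁴/64 = π×115⁴/64 = 8.585×10^6 mm⁴
I = 8.585×10^6 mm⁴ = 8.585×10^-6 m⁴
Effective length L_e = K·L = 1 × 6.97 = 6.970 m
P_cr = π²EI / L_e² = π² × 206×10⁹ × 8.585×10^-6 / 6.970² = 3.593×10^5 N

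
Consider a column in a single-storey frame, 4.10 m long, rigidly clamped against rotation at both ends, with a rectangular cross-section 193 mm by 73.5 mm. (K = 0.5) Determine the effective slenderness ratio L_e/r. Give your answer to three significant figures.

λ ≈ 96.6

For a rectangle r_min = b/√12 = 73.5/√12 = 21.22 mm
L_e = K·L = 0.5 × 4.10 m = 2.050 m = 2050.0 mm
λ = L_e / r_min = 2050.0 / 21.22 = 96.6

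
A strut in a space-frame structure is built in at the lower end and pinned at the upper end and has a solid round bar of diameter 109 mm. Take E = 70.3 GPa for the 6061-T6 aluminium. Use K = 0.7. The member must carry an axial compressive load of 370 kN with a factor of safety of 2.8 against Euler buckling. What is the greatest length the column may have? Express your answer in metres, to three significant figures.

I = πd⁴/64 = π×109⁴/64 = 6.929×10^6 mm⁴
I = 6.929×10^-6 m⁴
Required critical load P_cr = n·P = 2.8 × 370 = 1036 kN = 1.036×10^6 N
From P_cr = π²EI/(K·L)²:  L = (1/K)·√(π²EI/P_cr) = (1/0.7)·√(π²×7.03×10^10×6.929×10^-6/1.036×10^6)
L = 3.08 m

L_max ≈ 3.08 m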